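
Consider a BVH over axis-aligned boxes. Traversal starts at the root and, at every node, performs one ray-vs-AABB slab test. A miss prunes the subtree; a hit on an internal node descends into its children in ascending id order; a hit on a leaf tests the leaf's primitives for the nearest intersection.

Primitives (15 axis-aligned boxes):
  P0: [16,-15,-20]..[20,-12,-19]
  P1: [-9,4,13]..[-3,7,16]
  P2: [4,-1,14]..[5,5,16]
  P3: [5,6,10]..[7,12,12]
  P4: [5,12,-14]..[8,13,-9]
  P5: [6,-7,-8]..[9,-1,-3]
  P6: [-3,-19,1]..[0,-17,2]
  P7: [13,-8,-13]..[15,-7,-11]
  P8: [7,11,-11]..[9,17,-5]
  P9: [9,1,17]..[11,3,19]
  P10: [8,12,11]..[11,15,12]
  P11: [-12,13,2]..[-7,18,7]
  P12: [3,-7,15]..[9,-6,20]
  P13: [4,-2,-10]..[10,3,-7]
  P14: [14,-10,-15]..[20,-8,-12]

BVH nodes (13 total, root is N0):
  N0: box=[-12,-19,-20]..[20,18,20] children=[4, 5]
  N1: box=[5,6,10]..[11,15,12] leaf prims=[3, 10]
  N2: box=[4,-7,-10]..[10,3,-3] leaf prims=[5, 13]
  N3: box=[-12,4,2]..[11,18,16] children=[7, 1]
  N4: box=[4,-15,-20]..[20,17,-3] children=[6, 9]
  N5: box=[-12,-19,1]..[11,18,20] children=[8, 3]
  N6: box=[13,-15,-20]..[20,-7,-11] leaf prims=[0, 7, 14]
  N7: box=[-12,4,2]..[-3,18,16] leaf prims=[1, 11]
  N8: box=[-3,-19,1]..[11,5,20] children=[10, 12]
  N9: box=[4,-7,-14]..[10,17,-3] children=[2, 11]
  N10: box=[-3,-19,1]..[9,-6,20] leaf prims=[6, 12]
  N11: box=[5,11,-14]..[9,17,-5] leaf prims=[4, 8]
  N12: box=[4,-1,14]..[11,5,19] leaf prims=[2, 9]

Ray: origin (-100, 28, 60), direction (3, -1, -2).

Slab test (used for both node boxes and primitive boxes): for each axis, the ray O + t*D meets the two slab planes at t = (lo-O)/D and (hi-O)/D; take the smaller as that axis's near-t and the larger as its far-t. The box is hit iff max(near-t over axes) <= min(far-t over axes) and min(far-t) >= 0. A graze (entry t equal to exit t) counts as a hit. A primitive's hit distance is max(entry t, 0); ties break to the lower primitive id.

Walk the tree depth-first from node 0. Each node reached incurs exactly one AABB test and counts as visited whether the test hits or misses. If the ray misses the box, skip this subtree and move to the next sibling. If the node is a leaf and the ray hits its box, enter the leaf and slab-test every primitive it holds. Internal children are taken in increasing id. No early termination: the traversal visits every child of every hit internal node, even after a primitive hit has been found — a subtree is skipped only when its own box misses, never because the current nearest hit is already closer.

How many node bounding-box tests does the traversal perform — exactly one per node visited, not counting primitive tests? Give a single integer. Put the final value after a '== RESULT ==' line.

Traverse from the root:
N0 x:[88/3,40] y:[10,47] z:[20,40] -> hit [88/3,40], descend [4, 5]
  N4 x:[104/3,40] y:[11,43] z:[63/2,40] -> hit [104/3,40], descend [6, 9]
    N6 x:[113/3,40] y:[35,43] z:[71/2,40] -> hit [113/3,40] leaf, test {P0@t=40, P7(miss), P14(miss)}
    N9 x:[104/3,110/3] y:[11,35] z:[63/2,37] -> hit [104/3,35], descend [2, 11]
      N2 x:[104/3,110/3] y:[25,35] z:[63/2,35] -> hit [104/3,35] leaf, test {P5(miss), P13(miss)}
      N11 x:[35,109/3] y:[11,17] z:[65/2,37] -> miss, prune
  N5 x:[88/3,37] y:[10,47] z:[20,59/2] -> hit [88/3,59/2], descend [3, 8]
    N3 x:[88/3,37] y:[10,24] z:[22,29] -> miss, prune
    N8 x:[97/3,37] y:[23,47] z:[20,59/2] -> miss, prune

Visited [0, 4, 6, 9, 2, 11, 5, 3, 8]. Tests: 9 box, 2 leaf. Nearest: P0.

== RESULT ==
9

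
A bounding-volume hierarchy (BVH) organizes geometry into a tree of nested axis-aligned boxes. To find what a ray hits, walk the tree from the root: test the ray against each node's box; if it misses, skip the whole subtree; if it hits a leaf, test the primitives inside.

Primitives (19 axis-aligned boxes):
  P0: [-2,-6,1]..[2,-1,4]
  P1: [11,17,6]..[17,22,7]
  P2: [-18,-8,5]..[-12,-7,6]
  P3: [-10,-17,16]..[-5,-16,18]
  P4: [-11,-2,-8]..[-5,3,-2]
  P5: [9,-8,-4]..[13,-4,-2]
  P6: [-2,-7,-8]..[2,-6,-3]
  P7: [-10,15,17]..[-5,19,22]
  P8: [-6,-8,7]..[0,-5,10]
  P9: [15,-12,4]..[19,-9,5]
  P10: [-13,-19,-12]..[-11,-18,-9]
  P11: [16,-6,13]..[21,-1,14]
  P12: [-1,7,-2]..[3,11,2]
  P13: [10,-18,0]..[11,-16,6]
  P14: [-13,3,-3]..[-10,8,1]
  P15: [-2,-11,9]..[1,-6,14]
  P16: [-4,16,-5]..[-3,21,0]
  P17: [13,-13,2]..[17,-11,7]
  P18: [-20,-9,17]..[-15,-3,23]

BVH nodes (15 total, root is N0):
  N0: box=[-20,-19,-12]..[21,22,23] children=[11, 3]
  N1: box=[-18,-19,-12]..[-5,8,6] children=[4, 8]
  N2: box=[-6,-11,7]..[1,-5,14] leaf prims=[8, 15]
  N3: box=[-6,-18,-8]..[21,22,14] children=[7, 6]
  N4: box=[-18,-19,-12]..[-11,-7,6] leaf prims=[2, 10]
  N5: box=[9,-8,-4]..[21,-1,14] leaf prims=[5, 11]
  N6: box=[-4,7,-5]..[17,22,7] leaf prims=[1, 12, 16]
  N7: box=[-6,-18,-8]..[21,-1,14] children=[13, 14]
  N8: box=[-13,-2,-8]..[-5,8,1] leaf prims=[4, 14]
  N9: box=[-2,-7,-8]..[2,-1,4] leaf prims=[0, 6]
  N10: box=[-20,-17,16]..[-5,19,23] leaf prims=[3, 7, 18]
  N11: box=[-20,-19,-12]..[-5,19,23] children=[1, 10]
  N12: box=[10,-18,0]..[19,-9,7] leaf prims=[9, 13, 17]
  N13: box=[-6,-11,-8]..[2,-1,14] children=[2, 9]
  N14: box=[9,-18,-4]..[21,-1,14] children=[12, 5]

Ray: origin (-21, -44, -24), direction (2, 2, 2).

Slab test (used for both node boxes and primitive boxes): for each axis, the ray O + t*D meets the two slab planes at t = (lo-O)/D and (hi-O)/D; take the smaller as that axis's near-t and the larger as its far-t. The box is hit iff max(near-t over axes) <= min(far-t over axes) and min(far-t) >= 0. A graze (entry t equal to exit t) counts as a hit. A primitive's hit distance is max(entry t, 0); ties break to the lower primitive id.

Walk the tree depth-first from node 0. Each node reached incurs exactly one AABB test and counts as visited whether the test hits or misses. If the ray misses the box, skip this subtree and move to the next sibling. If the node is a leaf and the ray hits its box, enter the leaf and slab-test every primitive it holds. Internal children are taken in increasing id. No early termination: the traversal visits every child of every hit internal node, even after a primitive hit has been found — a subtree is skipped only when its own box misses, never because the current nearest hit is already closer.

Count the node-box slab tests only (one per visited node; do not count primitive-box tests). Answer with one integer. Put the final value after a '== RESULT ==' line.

Trace the traversal:
N0 x:[1/2,21] y:[25/2,33] z:[6,47/2] -> hit [25/2,21], descend [3, 11]
  N3 x:[15/2,21] y:[13,33] z:[8,19] -> hit [13,19], descend [6, 7]
    N6 x:[17/2,19] y:[51/2,33] z:[19/2,31/2] -> miss, prune
    N7 x:[15/2,21] y:[13,43/2] z:[8,19] -> hit [13,19], descend [13, 14]
      N13 x:[15/2,23/2] y:[33/2,43/2] z:[8,19] -> miss, prune
      N14 x:[15,21] y:[13,43/2] z:[10,19] -> hit [15,19], descend [5, 12]
        N5 x:[15,21] y:[18,43/2] z:[10,19] -> hit [18,19] leaf, test {P5(miss), P11@t=19}
        N12 x:[31/2,20] y:[13,35/2] z:[12,31/2] -> hit [31/2,31/2] leaf, test {P9(miss), P13(miss), P17(miss)}
  N11 x:[1/2,8] y:[25/2,63/2] z:[6,47/2] -> miss, prune

9 AABB tests over nodes [0, 3, 6, 7, 13, 14, 5, 12, 11]; 2 leaves entered; closest P11.

== RESULT ==
9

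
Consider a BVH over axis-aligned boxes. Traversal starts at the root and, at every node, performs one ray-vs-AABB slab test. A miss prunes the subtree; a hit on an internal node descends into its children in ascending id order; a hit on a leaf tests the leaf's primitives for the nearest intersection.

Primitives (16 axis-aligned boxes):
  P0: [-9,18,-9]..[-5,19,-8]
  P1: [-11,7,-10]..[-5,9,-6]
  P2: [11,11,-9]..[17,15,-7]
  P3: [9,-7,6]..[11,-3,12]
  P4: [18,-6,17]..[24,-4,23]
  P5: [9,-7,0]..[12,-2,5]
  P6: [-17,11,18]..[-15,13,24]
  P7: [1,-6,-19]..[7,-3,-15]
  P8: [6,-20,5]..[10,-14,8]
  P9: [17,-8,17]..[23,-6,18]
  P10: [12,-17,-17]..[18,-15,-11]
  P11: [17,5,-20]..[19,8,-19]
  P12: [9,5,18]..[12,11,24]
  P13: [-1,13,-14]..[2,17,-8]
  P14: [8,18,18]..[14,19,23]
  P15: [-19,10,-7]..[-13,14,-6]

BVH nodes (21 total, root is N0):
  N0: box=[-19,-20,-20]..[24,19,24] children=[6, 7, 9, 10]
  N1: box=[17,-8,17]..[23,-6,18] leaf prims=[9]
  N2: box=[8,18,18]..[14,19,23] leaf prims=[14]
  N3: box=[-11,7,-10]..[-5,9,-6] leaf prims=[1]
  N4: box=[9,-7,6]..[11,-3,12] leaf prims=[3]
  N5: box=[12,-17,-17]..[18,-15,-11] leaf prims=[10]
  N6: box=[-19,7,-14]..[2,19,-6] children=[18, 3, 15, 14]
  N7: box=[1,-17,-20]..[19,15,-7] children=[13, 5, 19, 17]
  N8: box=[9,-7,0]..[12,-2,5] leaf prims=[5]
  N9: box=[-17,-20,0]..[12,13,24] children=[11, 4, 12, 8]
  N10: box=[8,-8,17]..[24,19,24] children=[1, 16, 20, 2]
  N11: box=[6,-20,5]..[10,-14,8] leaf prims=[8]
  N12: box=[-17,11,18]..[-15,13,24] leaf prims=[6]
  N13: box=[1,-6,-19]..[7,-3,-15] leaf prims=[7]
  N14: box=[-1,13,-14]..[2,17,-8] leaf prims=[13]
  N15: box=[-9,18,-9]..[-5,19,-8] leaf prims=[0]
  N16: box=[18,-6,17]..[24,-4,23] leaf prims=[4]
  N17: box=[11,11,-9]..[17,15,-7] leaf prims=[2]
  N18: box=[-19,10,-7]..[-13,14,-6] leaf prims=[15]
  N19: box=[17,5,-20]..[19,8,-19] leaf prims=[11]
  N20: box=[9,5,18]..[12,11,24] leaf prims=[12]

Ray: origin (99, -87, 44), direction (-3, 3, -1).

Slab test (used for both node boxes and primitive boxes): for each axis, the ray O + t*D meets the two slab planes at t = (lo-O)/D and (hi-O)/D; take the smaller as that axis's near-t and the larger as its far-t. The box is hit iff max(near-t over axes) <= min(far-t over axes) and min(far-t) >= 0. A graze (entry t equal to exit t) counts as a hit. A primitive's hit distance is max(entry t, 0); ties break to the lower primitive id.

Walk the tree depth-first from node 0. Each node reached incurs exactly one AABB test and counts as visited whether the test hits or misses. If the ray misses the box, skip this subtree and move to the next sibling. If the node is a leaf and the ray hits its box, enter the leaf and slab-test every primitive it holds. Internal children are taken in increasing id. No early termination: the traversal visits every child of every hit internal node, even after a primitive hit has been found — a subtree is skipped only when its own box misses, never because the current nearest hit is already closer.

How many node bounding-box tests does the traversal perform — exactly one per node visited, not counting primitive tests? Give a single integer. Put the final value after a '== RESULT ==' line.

Trace the traversal:
N0 x:[25,118/3] y:[67/3,106/3] z:[20,64] -> hit [25,106/3], descend [6, 7, 9, 10]
  N6 x:[97/3,118/3] y:[94/3,106/3] z:[50,58] -> miss, prune
  N7 x:[80/3,98/3] y:[70/3,34] z:[51,64] -> miss, prune
  N9 x:[29,116/3] y:[67/3,100/3] z:[20,44] -> hit [29,100/3], descend [4, 8, 11, 12]
    N4 x:[88/3,30] y:[80/3,28] z:[32,38] -> miss, prune
    N8 x:[29,30] y:[80/3,85/3] z:[39,44] -> miss, prune
    N11 x:[89/3,31] y:[67/3,73/3] z:[36,39] -> miss, prune
    N12 x:[38,116/3] y:[98/3,100/3] z:[20,26] -> miss, prune
  N10 x:[25,91/3] y:[79/3,106/3] z:[20,27] -> hit [79/3,27], descend [1, 2, 16, 20]
    N1 x:[76/3,82/3] y:[79/3,27] z:[26,27] -> hit [79/3,27] leaf, test {P9@t=79/3}
    N2 x:[85/3,91/3] y:[35,106/3] z:[21,26] -> miss, prune
    N16 x:[25,27] y:[27,83/3] z:[21,27] -> hit [27,27] leaf, test {P4@t=27}
    N20 x:[29,30] y:[92/3,98/3] z:[20,26] -> miss, prune

13 AABB tests over nodes [0, 6, 7, 9, 4, 8, 11, 12, 10, 1, 2, 16, 20]; 2 leaves entered; closest P9.

== RESULT ==
13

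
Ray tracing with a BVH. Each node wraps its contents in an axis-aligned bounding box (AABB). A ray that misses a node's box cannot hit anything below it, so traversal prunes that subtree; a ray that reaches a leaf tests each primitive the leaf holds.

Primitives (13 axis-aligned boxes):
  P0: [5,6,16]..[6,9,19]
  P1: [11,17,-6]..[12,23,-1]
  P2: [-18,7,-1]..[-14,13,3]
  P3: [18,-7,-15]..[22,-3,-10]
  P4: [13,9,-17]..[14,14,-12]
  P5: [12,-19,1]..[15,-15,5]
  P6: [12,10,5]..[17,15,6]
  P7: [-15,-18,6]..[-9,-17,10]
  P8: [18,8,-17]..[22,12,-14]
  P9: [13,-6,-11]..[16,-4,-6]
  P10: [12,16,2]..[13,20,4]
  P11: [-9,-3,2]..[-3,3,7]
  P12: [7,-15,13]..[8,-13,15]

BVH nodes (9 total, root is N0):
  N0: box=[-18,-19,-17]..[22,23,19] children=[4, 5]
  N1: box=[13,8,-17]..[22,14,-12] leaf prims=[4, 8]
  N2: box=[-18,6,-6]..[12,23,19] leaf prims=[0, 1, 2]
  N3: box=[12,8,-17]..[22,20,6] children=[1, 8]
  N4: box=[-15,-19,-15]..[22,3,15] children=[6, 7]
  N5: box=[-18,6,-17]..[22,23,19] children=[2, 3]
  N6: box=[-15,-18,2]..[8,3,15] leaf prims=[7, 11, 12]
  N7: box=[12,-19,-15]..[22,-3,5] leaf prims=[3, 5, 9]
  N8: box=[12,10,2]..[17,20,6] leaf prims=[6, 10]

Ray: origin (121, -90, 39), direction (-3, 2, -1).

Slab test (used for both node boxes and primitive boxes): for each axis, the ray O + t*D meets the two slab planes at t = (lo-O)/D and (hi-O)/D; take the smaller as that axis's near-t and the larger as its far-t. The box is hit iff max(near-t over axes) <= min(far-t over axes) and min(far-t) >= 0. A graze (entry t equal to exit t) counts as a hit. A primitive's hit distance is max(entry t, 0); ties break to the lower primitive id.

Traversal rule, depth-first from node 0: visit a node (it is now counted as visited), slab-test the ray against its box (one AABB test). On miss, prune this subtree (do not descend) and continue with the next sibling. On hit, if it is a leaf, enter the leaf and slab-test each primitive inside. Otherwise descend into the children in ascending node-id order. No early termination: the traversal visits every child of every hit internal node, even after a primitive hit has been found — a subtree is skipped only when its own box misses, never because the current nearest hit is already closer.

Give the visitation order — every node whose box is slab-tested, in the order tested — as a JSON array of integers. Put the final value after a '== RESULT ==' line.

Trace the traversal:
N0 x:[33,139/3] y:[71/2,113/2] z:[20,56] -> hit [71/2,139/3], descend [4, 5]
  N4 x:[33,136/3] y:[71/2,93/2] z:[24,54] -> hit [71/2,136/3], descend [6, 7]
    N6 x:[113/3,136/3] y:[36,93/2] z:[24,37] -> miss, prune
    N7 x:[33,109/3] y:[71/2,87/2] z:[34,54] -> hit [71/2,109/3] leaf, test {P3(miss), P5@t=71/2, P9(miss)}
  N5 x:[33,139/3] y:[48,113/2] z:[20,56] -> miss, prune

5 AABB tests over nodes [0, 4, 6, 7, 5]; 1 leaf entered; closest P5.

== RESULT ==
[0, 4, 6, 7, 5]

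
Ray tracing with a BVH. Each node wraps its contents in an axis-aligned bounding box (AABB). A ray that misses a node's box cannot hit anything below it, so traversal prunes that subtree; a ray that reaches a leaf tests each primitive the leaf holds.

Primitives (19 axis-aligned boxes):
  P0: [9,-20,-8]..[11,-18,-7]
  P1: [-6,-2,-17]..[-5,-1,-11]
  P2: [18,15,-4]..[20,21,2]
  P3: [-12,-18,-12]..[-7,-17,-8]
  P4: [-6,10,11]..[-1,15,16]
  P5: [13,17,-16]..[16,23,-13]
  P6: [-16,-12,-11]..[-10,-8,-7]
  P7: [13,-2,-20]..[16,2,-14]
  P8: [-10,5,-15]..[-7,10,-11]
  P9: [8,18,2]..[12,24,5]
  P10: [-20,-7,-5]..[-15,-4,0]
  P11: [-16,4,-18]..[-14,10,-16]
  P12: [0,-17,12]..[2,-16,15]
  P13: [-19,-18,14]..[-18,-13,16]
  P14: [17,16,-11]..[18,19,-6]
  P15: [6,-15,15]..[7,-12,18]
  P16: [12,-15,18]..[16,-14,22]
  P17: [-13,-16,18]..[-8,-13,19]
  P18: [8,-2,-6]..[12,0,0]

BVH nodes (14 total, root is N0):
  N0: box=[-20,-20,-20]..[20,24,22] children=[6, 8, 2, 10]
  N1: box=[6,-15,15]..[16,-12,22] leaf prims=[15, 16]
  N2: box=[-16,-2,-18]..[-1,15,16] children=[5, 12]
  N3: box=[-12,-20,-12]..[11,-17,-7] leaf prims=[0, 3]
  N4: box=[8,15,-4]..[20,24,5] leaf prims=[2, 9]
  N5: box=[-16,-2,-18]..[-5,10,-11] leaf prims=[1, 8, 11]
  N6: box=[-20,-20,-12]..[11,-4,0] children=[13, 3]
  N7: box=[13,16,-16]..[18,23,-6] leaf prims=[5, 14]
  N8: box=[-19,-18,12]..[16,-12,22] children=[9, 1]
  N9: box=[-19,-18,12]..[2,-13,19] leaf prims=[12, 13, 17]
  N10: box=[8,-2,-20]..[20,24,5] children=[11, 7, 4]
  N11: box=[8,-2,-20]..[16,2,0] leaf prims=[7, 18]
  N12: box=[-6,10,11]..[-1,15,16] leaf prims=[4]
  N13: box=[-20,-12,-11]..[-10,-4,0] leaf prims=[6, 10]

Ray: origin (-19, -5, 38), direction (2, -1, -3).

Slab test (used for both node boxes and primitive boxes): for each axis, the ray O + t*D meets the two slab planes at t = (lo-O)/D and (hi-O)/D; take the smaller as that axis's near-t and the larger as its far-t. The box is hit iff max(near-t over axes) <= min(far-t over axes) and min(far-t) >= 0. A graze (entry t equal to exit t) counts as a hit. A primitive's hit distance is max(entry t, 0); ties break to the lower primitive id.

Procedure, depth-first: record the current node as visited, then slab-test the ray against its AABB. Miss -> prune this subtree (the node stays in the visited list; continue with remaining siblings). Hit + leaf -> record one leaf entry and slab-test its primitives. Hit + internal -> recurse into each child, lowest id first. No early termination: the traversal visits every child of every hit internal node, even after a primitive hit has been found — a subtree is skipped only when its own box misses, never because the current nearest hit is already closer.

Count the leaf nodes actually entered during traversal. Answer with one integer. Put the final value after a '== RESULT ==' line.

Trace the traversal:
N0 x:[-1/2,39/2] y:[-29,15] z:[16/3,58/3] -> hit [16/3,15], descend [2, 6, 8, 10]
  N2 x:[3/2,9] y:[-20,-3] z:[22/3,56/3] -> miss, prune
  N6 x:[-1/2,15] y:[-1,15] z:[38/3,50/3] -> hit [38/3,15], descend [3, 13]
    N3 x:[7/2,15] y:[12,15] z:[15,50/3] -> hit [15,15] leaf, test {P0@t=15, P3(miss)}
    N13 x:[-1/2,9/2] y:[-1,7] z:[38/3,49/3] -> miss, prune
  N8 x:[0,35/2] y:[7,13] z:[16/3,26/3] -> hit [7,26/3], descend [1, 9]
    N1 x:[25/2,35/2] y:[7,10] z:[16/3,23/3] -> miss, prune
    N9 x:[0,21/2] y:[8,13] z:[19/3,26/3] -> hit [8,26/3] leaf, test {P12(miss), P13(miss), P17(miss)}
  N10 x:[27/2,39/2] y:[-29,-3] z:[11,58/3] -> miss, prune

order=[0, 2, 6, 3, 13, 8, 1, 9, 10]  |boxes|=9  |leaves|=2  hit=P0

== RESULT ==
2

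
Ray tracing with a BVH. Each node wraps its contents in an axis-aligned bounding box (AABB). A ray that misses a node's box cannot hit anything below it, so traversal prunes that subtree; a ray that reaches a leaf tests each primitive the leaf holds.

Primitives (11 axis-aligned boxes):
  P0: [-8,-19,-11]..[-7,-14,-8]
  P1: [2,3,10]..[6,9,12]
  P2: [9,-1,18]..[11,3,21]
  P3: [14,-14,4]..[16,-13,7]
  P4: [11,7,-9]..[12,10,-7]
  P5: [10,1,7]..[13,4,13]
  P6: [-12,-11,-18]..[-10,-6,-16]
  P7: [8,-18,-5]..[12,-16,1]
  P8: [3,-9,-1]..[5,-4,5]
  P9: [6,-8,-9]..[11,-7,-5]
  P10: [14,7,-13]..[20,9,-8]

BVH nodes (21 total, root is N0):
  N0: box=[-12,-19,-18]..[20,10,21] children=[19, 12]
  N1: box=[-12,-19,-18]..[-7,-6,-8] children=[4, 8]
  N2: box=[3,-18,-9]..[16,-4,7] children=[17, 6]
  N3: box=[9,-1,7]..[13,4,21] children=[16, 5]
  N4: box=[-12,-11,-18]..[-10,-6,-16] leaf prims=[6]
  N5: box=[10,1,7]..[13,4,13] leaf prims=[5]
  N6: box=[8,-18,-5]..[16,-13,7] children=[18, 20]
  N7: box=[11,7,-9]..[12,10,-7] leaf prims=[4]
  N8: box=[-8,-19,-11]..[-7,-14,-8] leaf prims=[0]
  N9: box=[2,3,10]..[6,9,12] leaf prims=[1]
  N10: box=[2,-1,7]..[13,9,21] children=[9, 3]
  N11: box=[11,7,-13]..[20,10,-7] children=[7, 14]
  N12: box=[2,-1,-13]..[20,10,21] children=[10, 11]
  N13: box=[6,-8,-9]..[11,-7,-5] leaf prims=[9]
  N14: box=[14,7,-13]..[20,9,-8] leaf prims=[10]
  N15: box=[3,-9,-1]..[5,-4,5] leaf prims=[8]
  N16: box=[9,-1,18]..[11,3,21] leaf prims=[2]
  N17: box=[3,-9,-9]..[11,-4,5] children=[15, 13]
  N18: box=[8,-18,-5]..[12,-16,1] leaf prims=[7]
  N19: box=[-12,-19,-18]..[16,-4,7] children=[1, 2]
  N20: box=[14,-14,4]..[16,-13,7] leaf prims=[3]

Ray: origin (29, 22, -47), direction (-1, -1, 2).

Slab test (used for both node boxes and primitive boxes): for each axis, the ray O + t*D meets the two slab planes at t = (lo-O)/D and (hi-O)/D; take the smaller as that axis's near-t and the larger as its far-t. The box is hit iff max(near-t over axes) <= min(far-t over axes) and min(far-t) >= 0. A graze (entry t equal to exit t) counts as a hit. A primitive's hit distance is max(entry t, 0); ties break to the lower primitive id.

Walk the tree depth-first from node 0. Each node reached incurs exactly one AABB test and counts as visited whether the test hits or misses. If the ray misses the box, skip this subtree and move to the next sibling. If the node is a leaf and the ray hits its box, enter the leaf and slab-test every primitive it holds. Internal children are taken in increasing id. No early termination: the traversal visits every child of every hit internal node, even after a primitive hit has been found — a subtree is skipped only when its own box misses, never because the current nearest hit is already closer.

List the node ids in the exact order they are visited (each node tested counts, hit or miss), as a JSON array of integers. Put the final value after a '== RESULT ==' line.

Trace the traversal:
N0 x:[9,41] y:[12,41] z:[29/2,34] -> hit [29/2,34], descend [12, 19]
  N12 x:[9,27] y:[12,23] z:[17,34] -> hit [17,23], descend [10, 11]
    N10 x:[16,27] y:[13,23] z:[27,34] -> miss, prune
    N11 x:[9,18] y:[12,15] z:[17,20] -> miss, prune
  N19 x:[13,41] y:[26,41] z:[29/2,27] -> hit [26,27], descend [1, 2]
    N1 x:[36,41] y:[28,41] z:[29/2,39/2] -> miss, prune
    N2 x:[13,26] y:[26,40] z:[19,27] -> hit [26,26], descend [6, 17]
      N6 x:[13,21] y:[35,40] z:[21,27] -> miss, prune
      N17 x:[18,26] y:[26,31] z:[19,26] -> hit [26,26], descend [13, 15]
        N13 x:[18,23] y:[29,30] z:[19,21] -> miss, prune
        N15 x:[24,26] y:[26,31] z:[23,26] -> hit [26,26] leaf, test {P8@t=26}

Summary -> nodes [0, 12, 10, 11, 19, 1, 2, 6, 17, 13, 15]; box-tests=11; leaf-entries=1; first=P8

== RESULT ==
[0, 12, 10, 11, 19, 1, 2, 6, 17, 13, 15]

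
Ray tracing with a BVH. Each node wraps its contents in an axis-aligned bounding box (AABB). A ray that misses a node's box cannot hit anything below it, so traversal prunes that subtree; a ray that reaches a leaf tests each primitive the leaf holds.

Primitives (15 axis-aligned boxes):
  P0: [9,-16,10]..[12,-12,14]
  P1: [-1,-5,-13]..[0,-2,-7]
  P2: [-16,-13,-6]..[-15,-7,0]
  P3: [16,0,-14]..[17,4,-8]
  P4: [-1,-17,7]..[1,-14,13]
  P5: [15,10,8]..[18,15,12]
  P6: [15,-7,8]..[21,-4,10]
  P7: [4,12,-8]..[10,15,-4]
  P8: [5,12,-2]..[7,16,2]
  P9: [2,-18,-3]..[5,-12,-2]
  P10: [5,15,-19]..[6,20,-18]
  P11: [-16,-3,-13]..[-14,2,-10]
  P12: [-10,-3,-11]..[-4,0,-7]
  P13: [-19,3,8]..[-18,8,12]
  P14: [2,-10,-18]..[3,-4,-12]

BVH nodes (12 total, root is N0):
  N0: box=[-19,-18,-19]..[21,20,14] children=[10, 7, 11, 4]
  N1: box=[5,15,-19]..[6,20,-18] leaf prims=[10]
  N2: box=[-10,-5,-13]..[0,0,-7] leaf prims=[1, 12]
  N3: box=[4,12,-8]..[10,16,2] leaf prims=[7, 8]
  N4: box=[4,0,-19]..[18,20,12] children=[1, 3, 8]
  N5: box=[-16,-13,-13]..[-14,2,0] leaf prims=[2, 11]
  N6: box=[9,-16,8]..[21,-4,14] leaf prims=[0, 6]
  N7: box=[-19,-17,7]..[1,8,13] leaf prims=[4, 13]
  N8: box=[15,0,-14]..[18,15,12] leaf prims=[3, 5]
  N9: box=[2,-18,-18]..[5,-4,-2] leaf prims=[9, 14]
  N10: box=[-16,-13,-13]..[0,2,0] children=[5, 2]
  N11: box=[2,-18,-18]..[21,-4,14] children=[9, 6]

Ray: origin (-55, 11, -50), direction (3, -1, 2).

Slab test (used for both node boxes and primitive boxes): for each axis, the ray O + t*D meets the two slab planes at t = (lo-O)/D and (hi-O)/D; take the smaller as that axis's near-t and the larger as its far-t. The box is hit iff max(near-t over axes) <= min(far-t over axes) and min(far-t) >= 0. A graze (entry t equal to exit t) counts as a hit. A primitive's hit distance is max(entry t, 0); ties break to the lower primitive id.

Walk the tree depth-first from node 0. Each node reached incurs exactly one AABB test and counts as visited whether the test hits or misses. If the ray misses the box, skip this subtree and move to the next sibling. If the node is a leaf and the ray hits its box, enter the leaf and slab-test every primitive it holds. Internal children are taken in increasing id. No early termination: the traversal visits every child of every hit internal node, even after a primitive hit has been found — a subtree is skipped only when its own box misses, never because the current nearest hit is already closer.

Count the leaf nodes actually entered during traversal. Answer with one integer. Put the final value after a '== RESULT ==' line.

Trace the traversal:
N0 x:[12,76/3] y:[-9,29] z:[31/2,32] -> hit [31/2,76/3], descend [4, 7, 10, 11]
  N4 x:[59/3,73/3] y:[-9,11] z:[31/2,31] -> miss, prune
  N7 x:[12,56/3] y:[3,28] z:[57/2,63/2] -> miss, prune
  N10 x:[13,55/3] y:[9,24] z:[37/2,25] -> miss, prune
  N11 x:[19,76/3] y:[15,29] z:[16,32] -> hit [19,76/3], descend [6, 9]
    N6 x:[64/3,76/3] y:[15,27] z:[29,32] -> miss, prune
    N9 x:[19,20] y:[15,29] z:[16,24] -> hit [19,20] leaf, test {P9(miss), P14@t=19}

order=[0, 4, 7, 10, 11, 6, 9]  |boxes|=7  |leaves|=1  hit=P14

== RESULT ==
1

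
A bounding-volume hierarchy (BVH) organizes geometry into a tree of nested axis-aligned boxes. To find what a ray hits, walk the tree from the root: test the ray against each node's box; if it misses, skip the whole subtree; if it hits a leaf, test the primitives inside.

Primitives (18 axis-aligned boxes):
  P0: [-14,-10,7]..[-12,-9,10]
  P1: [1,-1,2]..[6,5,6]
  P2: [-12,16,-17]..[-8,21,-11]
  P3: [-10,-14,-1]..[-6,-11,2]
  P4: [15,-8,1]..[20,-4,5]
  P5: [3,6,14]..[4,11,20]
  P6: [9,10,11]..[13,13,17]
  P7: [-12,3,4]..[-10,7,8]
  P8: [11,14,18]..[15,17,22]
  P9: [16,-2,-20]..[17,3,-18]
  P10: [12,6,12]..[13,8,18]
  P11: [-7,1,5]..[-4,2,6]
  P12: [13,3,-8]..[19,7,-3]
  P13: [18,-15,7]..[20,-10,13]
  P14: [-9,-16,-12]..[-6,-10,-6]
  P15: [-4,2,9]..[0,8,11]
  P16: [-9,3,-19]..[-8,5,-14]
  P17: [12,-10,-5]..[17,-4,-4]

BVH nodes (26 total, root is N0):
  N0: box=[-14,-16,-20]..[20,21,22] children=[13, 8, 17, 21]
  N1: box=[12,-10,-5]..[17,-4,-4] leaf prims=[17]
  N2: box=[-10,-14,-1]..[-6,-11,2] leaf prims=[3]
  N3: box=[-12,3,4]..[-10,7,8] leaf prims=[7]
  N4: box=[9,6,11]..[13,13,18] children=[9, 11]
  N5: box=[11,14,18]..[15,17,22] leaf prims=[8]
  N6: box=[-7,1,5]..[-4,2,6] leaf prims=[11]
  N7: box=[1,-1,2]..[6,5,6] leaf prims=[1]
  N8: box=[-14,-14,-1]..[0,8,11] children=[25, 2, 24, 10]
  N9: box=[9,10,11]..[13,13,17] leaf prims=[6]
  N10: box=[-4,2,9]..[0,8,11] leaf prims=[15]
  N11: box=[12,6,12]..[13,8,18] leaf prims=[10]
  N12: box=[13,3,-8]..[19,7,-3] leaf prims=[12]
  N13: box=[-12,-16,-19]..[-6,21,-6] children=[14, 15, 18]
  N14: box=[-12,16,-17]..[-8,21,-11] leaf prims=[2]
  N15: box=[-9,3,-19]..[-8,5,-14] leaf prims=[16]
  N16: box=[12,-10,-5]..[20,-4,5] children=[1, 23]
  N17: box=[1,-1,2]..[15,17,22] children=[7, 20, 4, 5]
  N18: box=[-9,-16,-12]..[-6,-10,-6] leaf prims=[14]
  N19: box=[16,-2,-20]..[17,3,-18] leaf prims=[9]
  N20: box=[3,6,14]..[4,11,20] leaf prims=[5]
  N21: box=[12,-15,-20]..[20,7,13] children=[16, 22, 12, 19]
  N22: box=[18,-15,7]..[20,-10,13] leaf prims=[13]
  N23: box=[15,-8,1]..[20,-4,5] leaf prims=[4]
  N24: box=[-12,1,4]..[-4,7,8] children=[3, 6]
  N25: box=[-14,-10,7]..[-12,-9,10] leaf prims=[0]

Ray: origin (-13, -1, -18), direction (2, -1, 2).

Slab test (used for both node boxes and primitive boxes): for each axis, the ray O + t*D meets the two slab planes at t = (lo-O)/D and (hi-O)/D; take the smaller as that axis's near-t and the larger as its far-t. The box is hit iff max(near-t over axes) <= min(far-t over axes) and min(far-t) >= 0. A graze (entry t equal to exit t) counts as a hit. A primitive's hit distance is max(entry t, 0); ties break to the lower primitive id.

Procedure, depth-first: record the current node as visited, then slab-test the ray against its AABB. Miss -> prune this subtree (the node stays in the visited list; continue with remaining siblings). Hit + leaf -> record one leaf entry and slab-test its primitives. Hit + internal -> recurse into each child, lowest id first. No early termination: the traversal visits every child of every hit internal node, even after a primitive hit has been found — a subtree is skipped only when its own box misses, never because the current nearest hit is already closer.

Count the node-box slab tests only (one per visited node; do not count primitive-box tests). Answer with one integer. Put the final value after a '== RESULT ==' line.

Traverse from the root:
N0 x:[-1/2,33/2] y:[-22,15] z:[-1,20] -> hit [-1/2,15], descend [8, 13, 17, 21]
  N8 x:[-1/2,13/2] y:[-9,13] z:[17/2,29/2] -> miss, prune
  N13 x:[1/2,7/2] y:[-22,15] z:[-1/2,6] -> hit [1/2,7/2], descend [14, 15, 18]
    N14 x:[1/2,5/2] y:[-22,-17] z:[1/2,7/2] -> miss, prune
    N15 x:[2,5/2] y:[-6,-4] z:[-1/2,2] -> miss, prune
    N18 x:[2,7/2] y:[9,15] z:[3,6] -> miss, prune
  N17 x:[7,14] y:[-18,0] z:[10,20] -> miss, prune
  N21 x:[25/2,33/2] y:[-8,14] z:[-1,31/2] -> hit [25/2,14], descend [12, 16, 19, 22]
    N12 x:[13,16] y:[-8,-4] z:[5,15/2] -> miss, prune
    N16 x:[25/2,33/2] y:[3,9] z:[13/2,23/2] -> miss, prune
    N19 x:[29/2,15] y:[-4,1] z:[-1,0] -> miss, prune
    N22 x:[31/2,33/2] y:[9,14] z:[25/2,31/2] -> miss, prune

Visited [0, 8, 13, 14, 15, 18, 17, 21, 12, 16, 19, 22]. Tests: 12 box, 0 leaf. Nearest: miss.

== RESULT ==
12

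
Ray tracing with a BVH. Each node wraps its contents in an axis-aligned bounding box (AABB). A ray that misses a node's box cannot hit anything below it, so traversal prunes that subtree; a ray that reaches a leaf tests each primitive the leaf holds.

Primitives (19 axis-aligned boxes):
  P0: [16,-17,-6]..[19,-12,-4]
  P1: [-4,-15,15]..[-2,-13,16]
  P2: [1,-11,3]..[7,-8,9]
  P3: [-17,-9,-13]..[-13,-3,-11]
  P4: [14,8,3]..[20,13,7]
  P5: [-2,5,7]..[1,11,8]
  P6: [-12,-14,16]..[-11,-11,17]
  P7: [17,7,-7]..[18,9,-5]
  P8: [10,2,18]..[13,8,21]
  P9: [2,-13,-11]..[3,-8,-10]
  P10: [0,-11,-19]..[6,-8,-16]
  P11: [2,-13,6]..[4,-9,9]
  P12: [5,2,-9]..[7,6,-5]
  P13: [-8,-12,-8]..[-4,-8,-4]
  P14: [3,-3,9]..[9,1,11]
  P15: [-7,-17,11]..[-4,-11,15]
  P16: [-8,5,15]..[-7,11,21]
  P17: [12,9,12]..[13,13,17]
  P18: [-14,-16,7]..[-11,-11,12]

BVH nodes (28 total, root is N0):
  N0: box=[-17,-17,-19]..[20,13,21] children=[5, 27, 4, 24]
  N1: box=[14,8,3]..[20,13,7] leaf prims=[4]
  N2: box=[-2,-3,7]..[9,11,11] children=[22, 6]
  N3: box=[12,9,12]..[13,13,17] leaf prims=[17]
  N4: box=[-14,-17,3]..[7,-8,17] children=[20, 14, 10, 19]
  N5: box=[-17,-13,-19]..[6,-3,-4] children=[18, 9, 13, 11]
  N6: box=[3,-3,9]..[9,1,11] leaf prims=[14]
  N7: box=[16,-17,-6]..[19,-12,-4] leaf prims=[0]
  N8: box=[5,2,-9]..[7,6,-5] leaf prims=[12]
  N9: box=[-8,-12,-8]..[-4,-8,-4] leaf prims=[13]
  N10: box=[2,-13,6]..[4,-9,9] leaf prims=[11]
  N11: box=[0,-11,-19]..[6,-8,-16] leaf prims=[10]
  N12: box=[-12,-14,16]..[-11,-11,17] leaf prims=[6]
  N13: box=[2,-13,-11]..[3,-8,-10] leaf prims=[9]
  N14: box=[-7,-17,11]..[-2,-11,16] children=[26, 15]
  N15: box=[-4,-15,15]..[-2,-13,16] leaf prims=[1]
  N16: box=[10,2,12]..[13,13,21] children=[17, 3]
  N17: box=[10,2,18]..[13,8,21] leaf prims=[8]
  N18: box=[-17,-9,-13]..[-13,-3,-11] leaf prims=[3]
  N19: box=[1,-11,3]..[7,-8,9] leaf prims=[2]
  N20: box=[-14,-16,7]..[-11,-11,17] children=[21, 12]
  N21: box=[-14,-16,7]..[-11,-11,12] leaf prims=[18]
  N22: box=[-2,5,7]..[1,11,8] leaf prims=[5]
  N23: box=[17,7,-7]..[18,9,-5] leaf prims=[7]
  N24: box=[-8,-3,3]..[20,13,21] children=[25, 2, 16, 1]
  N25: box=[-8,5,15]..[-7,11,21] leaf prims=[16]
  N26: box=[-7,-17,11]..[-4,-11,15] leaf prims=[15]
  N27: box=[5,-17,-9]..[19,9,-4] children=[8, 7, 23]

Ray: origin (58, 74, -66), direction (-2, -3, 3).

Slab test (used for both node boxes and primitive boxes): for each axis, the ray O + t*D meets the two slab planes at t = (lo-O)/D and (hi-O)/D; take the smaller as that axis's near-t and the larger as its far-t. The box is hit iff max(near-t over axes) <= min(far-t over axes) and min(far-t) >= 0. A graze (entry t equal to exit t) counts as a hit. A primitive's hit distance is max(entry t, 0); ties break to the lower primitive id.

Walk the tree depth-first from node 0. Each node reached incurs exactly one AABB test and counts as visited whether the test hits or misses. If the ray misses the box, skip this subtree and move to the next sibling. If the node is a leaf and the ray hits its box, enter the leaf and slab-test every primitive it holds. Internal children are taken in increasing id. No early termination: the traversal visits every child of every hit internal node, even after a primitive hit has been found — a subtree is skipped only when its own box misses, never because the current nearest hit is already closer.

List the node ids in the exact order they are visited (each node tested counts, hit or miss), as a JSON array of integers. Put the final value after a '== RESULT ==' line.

Trace the traversal:
N0 x:[19,75/2] y:[61/3,91/3] z:[47/3,29] -> hit [61/3,29], descend [4, 5, 24, 27]
  N4 x:[51/2,36] y:[82/3,91/3] z:[23,83/3] -> hit [82/3,83/3], descend [10, 14, 19, 20]
    N10 x:[27,28] y:[83/3,29] z:[24,25] -> miss, prune
    N14 x:[30,65/2] y:[85/3,91/3] z:[77/3,82/3] -> miss, prune
    N19 x:[51/2,57/2] y:[82/3,85/3] z:[23,25] -> miss, prune
    N20 x:[69/2,36] y:[85/3,30] z:[73/3,83/3] -> miss, prune
  N5 x:[26,75/2] y:[77/3,29] z:[47/3,62/3] -> miss, prune
  N24 x:[19,33] y:[61/3,77/3] z:[23,29] -> hit [23,77/3], descend [1, 2, 16, 25]
    N1 x:[19,22] y:[61/3,22] z:[23,73/3] -> miss, prune
    N2 x:[49/2,30] y:[21,77/3] z:[73/3,77/3] -> hit [49/2,77/3], descend [6, 22]
      N6 x:[49/2,55/2] y:[73/3,77/3] z:[25,77/3] -> hit [25,77/3] leaf, test {P14@t=25}
      N22 x:[57/2,30] y:[21,23] z:[73/3,74/3] -> miss, prune
    N16 x:[45/2,24] y:[61/3,24] z:[26,29] -> miss, prune
    N25 x:[65/2,33] y:[21,23] z:[27,29] -> miss, prune
  N27 x:[39/2,53/2] y:[65/3,91/3] z:[19,62/3] -> miss, prune

Visited [0, 4, 10, 14, 19, 20, 5, 24, 1, 2, 6, 22, 16, 25, 27]. Tests: 15 box, 1 leaf. Nearest: P14.

== RESULT ==
[0, 4, 10, 14, 19, 20, 5, 24, 1, 2, 6, 22, 16, 25, 27]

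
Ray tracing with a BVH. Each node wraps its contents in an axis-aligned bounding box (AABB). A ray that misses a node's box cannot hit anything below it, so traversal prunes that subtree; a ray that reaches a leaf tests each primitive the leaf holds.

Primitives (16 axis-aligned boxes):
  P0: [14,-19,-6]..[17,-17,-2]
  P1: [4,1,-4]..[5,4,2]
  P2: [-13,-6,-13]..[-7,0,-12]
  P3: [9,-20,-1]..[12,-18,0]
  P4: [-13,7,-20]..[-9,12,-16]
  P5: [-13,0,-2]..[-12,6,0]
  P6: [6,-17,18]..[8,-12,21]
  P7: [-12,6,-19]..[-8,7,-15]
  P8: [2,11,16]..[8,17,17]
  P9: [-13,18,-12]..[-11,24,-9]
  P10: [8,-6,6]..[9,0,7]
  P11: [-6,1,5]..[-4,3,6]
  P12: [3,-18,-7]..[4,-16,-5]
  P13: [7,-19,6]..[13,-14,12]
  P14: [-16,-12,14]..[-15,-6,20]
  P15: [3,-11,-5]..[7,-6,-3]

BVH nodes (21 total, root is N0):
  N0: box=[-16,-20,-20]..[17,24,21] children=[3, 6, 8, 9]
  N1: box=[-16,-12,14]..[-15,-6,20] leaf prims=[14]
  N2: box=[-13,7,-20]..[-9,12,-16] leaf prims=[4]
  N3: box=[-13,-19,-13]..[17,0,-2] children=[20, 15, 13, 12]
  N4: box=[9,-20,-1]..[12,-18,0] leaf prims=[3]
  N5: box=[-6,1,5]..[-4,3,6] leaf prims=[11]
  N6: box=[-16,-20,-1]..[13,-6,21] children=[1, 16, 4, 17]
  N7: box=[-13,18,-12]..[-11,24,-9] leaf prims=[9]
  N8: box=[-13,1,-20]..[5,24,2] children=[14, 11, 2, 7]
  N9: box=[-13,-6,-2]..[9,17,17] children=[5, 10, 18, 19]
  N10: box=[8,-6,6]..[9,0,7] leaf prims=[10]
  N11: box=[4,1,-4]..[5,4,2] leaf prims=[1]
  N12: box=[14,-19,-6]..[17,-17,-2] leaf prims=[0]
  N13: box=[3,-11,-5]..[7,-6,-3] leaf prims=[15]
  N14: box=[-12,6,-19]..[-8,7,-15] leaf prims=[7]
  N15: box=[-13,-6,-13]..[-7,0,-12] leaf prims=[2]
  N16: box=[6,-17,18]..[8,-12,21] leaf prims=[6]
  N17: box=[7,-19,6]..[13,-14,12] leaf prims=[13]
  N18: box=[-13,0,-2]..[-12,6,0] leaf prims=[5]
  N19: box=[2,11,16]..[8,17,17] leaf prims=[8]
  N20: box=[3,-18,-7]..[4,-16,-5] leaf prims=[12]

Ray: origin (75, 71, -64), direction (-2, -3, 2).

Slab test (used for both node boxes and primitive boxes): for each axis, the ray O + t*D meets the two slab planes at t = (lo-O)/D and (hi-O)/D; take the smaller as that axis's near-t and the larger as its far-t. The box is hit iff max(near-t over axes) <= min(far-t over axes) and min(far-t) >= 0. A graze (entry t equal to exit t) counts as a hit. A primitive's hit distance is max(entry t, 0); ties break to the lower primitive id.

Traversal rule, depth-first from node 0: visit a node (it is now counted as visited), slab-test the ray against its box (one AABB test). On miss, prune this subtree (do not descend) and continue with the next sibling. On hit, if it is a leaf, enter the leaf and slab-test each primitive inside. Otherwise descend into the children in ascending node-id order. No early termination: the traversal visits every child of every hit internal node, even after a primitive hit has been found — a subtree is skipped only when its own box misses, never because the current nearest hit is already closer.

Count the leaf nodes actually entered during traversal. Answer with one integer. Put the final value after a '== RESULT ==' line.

Walk:
N0 x:[29,91/2] y:[47/3,91/3] z:[22,85/2] -> hit [29,91/3], descend [3, 6, 8, 9]
  N3 x:[29,44] y:[71/3,30] z:[51/2,31] -> hit [29,30], descend [12, 13, 15, 20]
    N12 x:[29,61/2] y:[88/3,30] z:[29,31] -> hit [88/3,30] leaf, test {P0@t=88/3}
    N13 x:[34,36] y:[77/3,82/3] z:[59/2,61/2] -> miss, prune
    N15 x:[41,44] y:[71/3,77/3] z:[51/2,26] -> miss, prune
    N20 x:[71/2,36] y:[29,89/3] z:[57/2,59/2] -> miss, prune
  N6 x:[31,91/2] y:[77/3,91/3] z:[63/2,85/2] -> miss, prune
  N8 x:[35,44] y:[47/3,70/3] z:[22,33] -> miss, prune
  N9 x:[33,44] y:[18,77/3] z:[31,81/2] -> miss, prune

order=[0, 3, 12, 13, 15, 20, 6, 8, 9]  |boxes|=9  |leaves|=1  hit=P0

== RESULT ==
1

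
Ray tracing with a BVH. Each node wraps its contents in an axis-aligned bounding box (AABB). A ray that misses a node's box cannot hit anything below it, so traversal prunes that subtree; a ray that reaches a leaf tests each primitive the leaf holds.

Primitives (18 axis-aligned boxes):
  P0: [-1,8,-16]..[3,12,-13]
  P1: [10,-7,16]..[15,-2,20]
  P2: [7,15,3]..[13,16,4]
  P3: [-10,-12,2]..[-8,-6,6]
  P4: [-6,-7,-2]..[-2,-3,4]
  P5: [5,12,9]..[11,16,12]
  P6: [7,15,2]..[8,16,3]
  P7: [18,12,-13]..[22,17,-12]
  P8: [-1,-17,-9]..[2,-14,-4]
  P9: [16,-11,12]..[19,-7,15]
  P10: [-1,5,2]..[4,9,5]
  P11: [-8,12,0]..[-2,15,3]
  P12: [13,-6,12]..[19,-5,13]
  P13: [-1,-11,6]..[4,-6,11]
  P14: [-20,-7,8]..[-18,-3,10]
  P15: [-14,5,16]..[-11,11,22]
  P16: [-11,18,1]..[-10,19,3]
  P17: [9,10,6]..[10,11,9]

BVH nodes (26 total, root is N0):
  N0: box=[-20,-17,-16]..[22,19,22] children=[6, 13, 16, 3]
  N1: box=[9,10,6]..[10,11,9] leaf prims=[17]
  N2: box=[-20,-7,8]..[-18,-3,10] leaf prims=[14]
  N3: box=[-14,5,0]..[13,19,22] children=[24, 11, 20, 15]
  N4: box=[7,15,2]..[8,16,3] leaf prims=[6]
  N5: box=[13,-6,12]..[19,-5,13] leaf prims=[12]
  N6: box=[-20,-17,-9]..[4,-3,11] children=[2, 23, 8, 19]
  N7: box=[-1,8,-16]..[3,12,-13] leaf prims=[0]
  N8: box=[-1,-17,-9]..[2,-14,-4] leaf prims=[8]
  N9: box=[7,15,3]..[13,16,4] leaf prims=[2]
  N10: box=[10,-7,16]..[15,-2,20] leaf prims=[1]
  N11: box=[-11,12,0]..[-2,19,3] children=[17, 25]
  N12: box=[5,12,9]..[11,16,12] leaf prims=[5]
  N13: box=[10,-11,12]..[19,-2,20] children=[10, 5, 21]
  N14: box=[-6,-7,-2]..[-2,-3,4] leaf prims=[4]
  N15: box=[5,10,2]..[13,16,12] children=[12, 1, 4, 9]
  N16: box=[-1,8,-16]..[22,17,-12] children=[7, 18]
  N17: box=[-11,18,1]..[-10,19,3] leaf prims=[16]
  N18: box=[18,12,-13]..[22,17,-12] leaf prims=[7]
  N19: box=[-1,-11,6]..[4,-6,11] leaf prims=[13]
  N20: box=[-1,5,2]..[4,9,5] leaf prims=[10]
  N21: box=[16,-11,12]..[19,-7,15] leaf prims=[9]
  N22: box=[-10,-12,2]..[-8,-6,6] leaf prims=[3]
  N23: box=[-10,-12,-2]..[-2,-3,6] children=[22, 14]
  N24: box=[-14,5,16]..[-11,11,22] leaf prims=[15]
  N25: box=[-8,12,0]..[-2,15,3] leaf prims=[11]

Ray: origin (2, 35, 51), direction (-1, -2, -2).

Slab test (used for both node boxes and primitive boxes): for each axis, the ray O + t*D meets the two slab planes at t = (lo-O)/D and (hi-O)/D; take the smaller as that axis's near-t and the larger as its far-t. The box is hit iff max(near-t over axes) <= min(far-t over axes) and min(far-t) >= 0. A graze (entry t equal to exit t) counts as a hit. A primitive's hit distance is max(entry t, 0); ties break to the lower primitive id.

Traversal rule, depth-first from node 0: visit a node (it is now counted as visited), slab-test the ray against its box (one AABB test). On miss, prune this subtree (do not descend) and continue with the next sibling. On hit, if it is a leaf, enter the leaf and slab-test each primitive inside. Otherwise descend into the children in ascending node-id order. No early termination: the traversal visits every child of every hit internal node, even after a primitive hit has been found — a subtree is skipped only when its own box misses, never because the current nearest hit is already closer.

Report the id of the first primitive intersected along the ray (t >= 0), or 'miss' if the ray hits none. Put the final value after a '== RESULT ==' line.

Traverse from the root:
N0 x:[-20,22] y:[8,26] z:[29/2,67/2] -> hit [29/2,22], descend [3, 6, 13, 16]
  N3 x:[-11,16] y:[8,15] z:[29/2,51/2] -> hit [29/2,15], descend [11, 15, 20, 24]
    N11 x:[4,13] y:[8,23/2] z:[24,51/2] -> miss, prune
    N15 x:[-11,-3] y:[19/2,25/2] z:[39/2,49/2] -> miss, prune
    N20 x:[-2,3] y:[13,15] z:[23,49/2] -> miss, prune
    N24 x:[13,16] y:[12,15] z:[29/2,35/2] -> hit [29/2,15] leaf, test {P15@t=29/2}
  N6 x:[-2,22] y:[19,26] z:[20,30] -> hit [20,22], descend [2, 8, 19, 23]
    N2 x:[20,22] y:[19,21] z:[41/2,43/2] -> hit [41/2,21] leaf, test {P14@t=41/2}
    N8 x:[0,3] y:[49/2,26] z:[55/2,30] -> miss, prune
    N19 x:[-2,3] y:[41/2,23] z:[20,45/2] -> miss, prune
    N23 x:[4,12] y:[19,47/2] z:[45/2,53/2] -> miss, prune
  N13 x:[-17,-8] y:[37/2,23] z:[31/2,39/2] -> miss, prune
  N16 x:[-20,3] y:[9,27/2] z:[63/2,67/2] -> miss, prune

Summary -> nodes [0, 3, 11, 15, 20, 24, 6, 2, 8, 19, 23, 13, 16]; box-tests=13; leaf-entries=2; first=P15

== RESULT ==
15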